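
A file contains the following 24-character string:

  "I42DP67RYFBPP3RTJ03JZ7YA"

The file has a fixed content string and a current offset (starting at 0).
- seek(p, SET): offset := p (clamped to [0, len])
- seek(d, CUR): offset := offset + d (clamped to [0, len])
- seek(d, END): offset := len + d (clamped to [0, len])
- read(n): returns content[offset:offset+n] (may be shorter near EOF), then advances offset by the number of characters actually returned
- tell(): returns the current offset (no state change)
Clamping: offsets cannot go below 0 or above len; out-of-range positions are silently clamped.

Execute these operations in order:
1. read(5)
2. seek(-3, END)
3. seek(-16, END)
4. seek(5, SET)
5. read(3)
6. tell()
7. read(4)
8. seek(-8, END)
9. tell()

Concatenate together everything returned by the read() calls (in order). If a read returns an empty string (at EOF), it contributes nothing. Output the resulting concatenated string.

After 1 (read(5)): returned 'I42DP', offset=5
After 2 (seek(-3, END)): offset=21
After 3 (seek(-16, END)): offset=8
After 4 (seek(5, SET)): offset=5
After 5 (read(3)): returned '67R', offset=8
After 6 (tell()): offset=8
After 7 (read(4)): returned 'YFBP', offset=12
After 8 (seek(-8, END)): offset=16
After 9 (tell()): offset=16

Answer: I42DP67RYFBP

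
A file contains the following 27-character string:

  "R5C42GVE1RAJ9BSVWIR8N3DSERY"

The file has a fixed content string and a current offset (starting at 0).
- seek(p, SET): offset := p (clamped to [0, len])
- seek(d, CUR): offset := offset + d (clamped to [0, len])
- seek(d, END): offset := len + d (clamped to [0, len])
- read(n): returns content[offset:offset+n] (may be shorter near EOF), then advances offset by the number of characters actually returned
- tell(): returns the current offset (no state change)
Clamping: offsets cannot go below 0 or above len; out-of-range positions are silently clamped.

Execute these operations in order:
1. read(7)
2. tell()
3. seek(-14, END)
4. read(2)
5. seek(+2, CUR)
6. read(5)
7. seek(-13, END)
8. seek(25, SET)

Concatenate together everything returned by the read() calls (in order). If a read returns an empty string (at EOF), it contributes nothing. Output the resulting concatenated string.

After 1 (read(7)): returned 'R5C42GV', offset=7
After 2 (tell()): offset=7
After 3 (seek(-14, END)): offset=13
After 4 (read(2)): returned 'BS', offset=15
After 5 (seek(+2, CUR)): offset=17
After 6 (read(5)): returned 'IR8N3', offset=22
After 7 (seek(-13, END)): offset=14
After 8 (seek(25, SET)): offset=25

Answer: R5C42GVBSIR8N3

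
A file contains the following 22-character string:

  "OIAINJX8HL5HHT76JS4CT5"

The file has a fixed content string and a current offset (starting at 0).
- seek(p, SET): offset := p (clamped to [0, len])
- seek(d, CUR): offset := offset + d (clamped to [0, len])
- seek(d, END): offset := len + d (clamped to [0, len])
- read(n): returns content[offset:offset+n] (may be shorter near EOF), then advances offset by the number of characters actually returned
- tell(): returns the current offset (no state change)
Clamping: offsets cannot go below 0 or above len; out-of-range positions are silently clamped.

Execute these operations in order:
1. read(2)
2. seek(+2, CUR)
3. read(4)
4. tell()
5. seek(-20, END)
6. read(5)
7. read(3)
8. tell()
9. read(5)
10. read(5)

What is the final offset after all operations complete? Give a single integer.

After 1 (read(2)): returned 'OI', offset=2
After 2 (seek(+2, CUR)): offset=4
After 3 (read(4)): returned 'NJX8', offset=8
After 4 (tell()): offset=8
After 5 (seek(-20, END)): offset=2
After 6 (read(5)): returned 'AINJX', offset=7
After 7 (read(3)): returned '8HL', offset=10
After 8 (tell()): offset=10
After 9 (read(5)): returned '5HHT7', offset=15
After 10 (read(5)): returned '6JS4C', offset=20

Answer: 20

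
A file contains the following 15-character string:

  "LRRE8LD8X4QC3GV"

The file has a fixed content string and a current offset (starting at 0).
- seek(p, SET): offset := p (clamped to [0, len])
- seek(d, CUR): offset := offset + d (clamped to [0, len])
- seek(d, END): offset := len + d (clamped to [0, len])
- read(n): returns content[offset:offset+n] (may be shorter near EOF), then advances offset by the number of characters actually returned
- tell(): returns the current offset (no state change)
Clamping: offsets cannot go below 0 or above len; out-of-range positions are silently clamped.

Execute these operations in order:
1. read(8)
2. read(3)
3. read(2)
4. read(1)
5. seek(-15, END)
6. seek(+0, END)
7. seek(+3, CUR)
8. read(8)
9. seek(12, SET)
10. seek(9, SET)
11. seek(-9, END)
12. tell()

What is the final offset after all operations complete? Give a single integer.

After 1 (read(8)): returned 'LRRE8LD8', offset=8
After 2 (read(3)): returned 'X4Q', offset=11
After 3 (read(2)): returned 'C3', offset=13
After 4 (read(1)): returned 'G', offset=14
After 5 (seek(-15, END)): offset=0
After 6 (seek(+0, END)): offset=15
After 7 (seek(+3, CUR)): offset=15
After 8 (read(8)): returned '', offset=15
After 9 (seek(12, SET)): offset=12
After 10 (seek(9, SET)): offset=9
After 11 (seek(-9, END)): offset=6
After 12 (tell()): offset=6

Answer: 6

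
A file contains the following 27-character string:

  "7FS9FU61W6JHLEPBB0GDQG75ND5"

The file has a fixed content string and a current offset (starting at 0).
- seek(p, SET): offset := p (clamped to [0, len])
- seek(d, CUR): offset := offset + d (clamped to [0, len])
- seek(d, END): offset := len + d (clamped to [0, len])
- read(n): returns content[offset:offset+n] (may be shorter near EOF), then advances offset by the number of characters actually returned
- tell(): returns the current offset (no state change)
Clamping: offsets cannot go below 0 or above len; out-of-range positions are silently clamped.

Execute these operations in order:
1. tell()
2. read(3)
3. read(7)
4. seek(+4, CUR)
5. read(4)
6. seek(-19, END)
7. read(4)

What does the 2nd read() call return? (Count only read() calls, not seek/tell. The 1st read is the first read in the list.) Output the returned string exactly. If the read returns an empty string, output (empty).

Answer: 9FU61W6

Derivation:
After 1 (tell()): offset=0
After 2 (read(3)): returned '7FS', offset=3
After 3 (read(7)): returned '9FU61W6', offset=10
After 4 (seek(+4, CUR)): offset=14
After 5 (read(4)): returned 'PBB0', offset=18
After 6 (seek(-19, END)): offset=8
After 7 (read(4)): returned 'W6JH', offset=12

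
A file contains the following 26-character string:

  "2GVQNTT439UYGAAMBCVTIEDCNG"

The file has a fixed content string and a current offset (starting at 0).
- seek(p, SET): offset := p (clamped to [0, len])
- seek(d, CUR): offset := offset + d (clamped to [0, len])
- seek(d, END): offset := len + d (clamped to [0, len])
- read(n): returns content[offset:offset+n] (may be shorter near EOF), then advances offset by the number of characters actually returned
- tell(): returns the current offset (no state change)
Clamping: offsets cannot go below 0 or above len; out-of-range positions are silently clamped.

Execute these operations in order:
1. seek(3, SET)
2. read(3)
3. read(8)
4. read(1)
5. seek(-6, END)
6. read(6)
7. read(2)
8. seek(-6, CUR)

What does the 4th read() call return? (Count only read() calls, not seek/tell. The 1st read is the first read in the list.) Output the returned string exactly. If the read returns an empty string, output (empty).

Answer: IEDCNG

Derivation:
After 1 (seek(3, SET)): offset=3
After 2 (read(3)): returned 'QNT', offset=6
After 3 (read(8)): returned 'T439UYGA', offset=14
After 4 (read(1)): returned 'A', offset=15
After 5 (seek(-6, END)): offset=20
After 6 (read(6)): returned 'IEDCNG', offset=26
After 7 (read(2)): returned '', offset=26
After 8 (seek(-6, CUR)): offset=20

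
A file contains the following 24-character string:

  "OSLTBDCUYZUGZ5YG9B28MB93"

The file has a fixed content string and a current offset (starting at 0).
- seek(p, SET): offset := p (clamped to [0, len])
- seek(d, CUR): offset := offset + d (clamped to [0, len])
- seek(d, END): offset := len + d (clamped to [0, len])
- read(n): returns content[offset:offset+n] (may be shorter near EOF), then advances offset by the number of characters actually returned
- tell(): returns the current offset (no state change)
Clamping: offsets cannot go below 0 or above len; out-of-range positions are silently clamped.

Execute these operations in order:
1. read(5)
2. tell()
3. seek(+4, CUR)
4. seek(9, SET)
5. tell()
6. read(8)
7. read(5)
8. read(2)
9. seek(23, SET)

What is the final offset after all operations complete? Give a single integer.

After 1 (read(5)): returned 'OSLTB', offset=5
After 2 (tell()): offset=5
After 3 (seek(+4, CUR)): offset=9
After 4 (seek(9, SET)): offset=9
After 5 (tell()): offset=9
After 6 (read(8)): returned 'ZUGZ5YG9', offset=17
After 7 (read(5)): returned 'B28MB', offset=22
After 8 (read(2)): returned '93', offset=24
After 9 (seek(23, SET)): offset=23

Answer: 23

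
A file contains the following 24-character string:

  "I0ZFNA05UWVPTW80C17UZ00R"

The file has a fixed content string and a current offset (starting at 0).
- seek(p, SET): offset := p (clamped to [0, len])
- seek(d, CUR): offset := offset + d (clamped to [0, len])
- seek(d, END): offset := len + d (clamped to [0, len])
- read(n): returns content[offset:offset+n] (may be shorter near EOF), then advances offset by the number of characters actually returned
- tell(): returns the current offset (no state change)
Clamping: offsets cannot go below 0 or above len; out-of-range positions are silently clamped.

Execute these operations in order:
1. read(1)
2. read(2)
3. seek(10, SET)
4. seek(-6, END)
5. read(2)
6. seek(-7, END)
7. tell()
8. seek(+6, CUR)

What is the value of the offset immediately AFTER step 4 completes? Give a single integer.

After 1 (read(1)): returned 'I', offset=1
After 2 (read(2)): returned '0Z', offset=3
After 3 (seek(10, SET)): offset=10
After 4 (seek(-6, END)): offset=18

Answer: 18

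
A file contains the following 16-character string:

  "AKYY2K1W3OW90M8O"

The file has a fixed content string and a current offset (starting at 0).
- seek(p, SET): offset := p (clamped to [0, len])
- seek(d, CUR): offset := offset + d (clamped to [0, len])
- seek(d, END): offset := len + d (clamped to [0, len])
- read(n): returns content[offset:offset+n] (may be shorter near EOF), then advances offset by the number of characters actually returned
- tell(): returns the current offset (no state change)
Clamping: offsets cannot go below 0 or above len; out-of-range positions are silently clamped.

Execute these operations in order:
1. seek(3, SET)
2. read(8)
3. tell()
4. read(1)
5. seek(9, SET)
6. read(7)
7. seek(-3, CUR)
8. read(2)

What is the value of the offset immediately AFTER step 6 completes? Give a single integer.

Answer: 16

Derivation:
After 1 (seek(3, SET)): offset=3
After 2 (read(8)): returned 'Y2K1W3OW', offset=11
After 3 (tell()): offset=11
After 4 (read(1)): returned '9', offset=12
After 5 (seek(9, SET)): offset=9
After 6 (read(7)): returned 'OW90M8O', offset=16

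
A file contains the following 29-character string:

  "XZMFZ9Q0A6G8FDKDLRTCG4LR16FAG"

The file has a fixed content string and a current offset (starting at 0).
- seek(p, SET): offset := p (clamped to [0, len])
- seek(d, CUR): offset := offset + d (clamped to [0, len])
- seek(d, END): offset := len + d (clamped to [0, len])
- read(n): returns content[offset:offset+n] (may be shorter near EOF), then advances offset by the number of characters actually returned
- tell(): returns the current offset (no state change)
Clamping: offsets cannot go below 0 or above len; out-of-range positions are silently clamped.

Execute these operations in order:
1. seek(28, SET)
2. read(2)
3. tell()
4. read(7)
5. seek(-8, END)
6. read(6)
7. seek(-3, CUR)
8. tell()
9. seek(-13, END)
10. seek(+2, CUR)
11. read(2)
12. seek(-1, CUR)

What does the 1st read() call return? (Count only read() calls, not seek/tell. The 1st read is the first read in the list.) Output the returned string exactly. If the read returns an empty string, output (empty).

After 1 (seek(28, SET)): offset=28
After 2 (read(2)): returned 'G', offset=29
After 3 (tell()): offset=29
After 4 (read(7)): returned '', offset=29
After 5 (seek(-8, END)): offset=21
After 6 (read(6)): returned '4LR16F', offset=27
After 7 (seek(-3, CUR)): offset=24
After 8 (tell()): offset=24
After 9 (seek(-13, END)): offset=16
After 10 (seek(+2, CUR)): offset=18
After 11 (read(2)): returned 'TC', offset=20
After 12 (seek(-1, CUR)): offset=19

Answer: G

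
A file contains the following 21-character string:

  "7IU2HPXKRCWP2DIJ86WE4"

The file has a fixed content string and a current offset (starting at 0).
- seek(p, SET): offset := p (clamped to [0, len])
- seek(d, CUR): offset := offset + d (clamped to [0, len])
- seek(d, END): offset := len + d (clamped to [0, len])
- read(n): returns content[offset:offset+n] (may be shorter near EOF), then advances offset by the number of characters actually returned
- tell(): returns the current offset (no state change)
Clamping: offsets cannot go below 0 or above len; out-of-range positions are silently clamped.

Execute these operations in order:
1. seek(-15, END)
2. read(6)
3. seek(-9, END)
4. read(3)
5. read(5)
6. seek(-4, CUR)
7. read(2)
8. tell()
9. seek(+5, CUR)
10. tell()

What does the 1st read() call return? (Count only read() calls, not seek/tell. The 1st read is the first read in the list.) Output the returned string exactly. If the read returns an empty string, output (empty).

After 1 (seek(-15, END)): offset=6
After 2 (read(6)): returned 'XKRCWP', offset=12
After 3 (seek(-9, END)): offset=12
After 4 (read(3)): returned '2DI', offset=15
After 5 (read(5)): returned 'J86WE', offset=20
After 6 (seek(-4, CUR)): offset=16
After 7 (read(2)): returned '86', offset=18
After 8 (tell()): offset=18
After 9 (seek(+5, CUR)): offset=21
After 10 (tell()): offset=21

Answer: XKRCWP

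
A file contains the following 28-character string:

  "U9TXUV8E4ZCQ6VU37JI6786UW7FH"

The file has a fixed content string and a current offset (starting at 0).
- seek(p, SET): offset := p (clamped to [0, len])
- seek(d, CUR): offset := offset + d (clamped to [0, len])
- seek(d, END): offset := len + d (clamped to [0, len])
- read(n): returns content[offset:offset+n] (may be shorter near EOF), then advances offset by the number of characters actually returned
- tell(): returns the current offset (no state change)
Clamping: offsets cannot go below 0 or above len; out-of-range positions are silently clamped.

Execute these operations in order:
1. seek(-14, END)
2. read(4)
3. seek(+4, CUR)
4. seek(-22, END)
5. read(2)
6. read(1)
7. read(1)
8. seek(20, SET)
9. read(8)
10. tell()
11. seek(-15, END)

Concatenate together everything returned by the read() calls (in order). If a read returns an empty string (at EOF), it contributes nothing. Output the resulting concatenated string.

After 1 (seek(-14, END)): offset=14
After 2 (read(4)): returned 'U37J', offset=18
After 3 (seek(+4, CUR)): offset=22
After 4 (seek(-22, END)): offset=6
After 5 (read(2)): returned '8E', offset=8
After 6 (read(1)): returned '4', offset=9
After 7 (read(1)): returned 'Z', offset=10
After 8 (seek(20, SET)): offset=20
After 9 (read(8)): returned '786UW7FH', offset=28
After 10 (tell()): offset=28
After 11 (seek(-15, END)): offset=13

Answer: U37J8E4Z786UW7FH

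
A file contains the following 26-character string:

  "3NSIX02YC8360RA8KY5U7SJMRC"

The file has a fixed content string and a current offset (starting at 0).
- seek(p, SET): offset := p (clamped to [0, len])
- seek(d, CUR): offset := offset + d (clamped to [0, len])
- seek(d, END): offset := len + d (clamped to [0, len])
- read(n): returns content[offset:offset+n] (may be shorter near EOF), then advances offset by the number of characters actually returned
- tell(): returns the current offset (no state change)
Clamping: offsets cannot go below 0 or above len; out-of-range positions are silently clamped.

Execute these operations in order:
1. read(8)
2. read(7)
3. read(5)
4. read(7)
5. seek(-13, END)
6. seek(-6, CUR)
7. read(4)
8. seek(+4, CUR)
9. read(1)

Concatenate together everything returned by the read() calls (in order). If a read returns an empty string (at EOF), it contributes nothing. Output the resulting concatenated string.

After 1 (read(8)): returned '3NSIX02Y', offset=8
After 2 (read(7)): returned 'C8360RA', offset=15
After 3 (read(5)): returned '8KY5U', offset=20
After 4 (read(7)): returned '7SJMRC', offset=26
After 5 (seek(-13, END)): offset=13
After 6 (seek(-6, CUR)): offset=7
After 7 (read(4)): returned 'YC83', offset=11
After 8 (seek(+4, CUR)): offset=15
After 9 (read(1)): returned '8', offset=16

Answer: 3NSIX02YC8360RA8KY5U7SJMRCYC838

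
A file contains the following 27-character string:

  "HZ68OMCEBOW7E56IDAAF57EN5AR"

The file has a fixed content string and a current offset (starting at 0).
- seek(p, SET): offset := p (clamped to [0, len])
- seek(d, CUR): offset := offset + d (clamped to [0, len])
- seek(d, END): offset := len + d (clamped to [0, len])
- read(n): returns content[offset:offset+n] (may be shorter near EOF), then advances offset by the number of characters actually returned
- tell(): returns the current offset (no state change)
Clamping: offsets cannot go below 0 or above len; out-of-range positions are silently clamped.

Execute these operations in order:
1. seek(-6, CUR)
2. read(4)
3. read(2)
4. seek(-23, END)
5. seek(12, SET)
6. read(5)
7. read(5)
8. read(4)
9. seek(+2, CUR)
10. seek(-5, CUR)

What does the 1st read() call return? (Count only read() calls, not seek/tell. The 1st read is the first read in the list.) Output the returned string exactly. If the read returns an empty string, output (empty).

Answer: HZ68

Derivation:
After 1 (seek(-6, CUR)): offset=0
After 2 (read(4)): returned 'HZ68', offset=4
After 3 (read(2)): returned 'OM', offset=6
After 4 (seek(-23, END)): offset=4
After 5 (seek(12, SET)): offset=12
After 6 (read(5)): returned 'E56ID', offset=17
After 7 (read(5)): returned 'AAF57', offset=22
After 8 (read(4)): returned 'EN5A', offset=26
After 9 (seek(+2, CUR)): offset=27
After 10 (seek(-5, CUR)): offset=22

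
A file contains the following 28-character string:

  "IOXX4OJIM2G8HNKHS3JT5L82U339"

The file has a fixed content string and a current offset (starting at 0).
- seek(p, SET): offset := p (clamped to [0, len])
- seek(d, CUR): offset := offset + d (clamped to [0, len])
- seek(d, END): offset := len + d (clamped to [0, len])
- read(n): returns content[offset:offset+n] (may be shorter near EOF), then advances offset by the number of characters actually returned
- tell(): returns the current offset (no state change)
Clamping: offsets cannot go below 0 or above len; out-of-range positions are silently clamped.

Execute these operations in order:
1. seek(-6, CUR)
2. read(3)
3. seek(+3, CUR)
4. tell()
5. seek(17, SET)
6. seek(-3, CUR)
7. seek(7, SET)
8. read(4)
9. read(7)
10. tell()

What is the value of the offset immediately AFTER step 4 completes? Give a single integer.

After 1 (seek(-6, CUR)): offset=0
After 2 (read(3)): returned 'IOX', offset=3
After 3 (seek(+3, CUR)): offset=6
After 4 (tell()): offset=6

Answer: 6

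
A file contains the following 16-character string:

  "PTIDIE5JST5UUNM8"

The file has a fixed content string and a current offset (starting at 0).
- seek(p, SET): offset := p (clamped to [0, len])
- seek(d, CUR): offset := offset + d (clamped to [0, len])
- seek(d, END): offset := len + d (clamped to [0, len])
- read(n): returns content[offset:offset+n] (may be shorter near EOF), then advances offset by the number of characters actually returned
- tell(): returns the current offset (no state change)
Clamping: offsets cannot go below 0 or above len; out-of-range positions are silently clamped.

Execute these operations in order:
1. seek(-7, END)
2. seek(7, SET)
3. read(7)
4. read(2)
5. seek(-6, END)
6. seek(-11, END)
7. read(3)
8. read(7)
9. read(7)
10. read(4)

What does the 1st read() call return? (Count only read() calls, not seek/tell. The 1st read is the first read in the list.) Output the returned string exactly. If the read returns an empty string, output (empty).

After 1 (seek(-7, END)): offset=9
After 2 (seek(7, SET)): offset=7
After 3 (read(7)): returned 'JST5UUN', offset=14
After 4 (read(2)): returned 'M8', offset=16
After 5 (seek(-6, END)): offset=10
After 6 (seek(-11, END)): offset=5
After 7 (read(3)): returned 'E5J', offset=8
After 8 (read(7)): returned 'ST5UUNM', offset=15
After 9 (read(7)): returned '8', offset=16
After 10 (read(4)): returned '', offset=16

Answer: JST5UUN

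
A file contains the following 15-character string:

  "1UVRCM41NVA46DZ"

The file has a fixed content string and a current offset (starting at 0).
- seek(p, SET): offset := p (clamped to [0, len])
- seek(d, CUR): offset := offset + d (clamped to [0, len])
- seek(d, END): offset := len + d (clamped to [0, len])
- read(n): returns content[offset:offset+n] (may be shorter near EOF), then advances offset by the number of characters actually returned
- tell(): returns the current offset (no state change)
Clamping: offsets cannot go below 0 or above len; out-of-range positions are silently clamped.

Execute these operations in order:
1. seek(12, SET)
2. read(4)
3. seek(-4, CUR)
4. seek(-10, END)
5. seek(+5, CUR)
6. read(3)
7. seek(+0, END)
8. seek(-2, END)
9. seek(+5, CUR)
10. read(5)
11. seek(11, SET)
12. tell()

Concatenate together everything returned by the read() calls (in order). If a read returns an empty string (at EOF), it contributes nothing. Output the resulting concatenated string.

After 1 (seek(12, SET)): offset=12
After 2 (read(4)): returned '6DZ', offset=15
After 3 (seek(-4, CUR)): offset=11
After 4 (seek(-10, END)): offset=5
After 5 (seek(+5, CUR)): offset=10
After 6 (read(3)): returned 'A46', offset=13
After 7 (seek(+0, END)): offset=15
After 8 (seek(-2, END)): offset=13
After 9 (seek(+5, CUR)): offset=15
After 10 (read(5)): returned '', offset=15
After 11 (seek(11, SET)): offset=11
After 12 (tell()): offset=11

Answer: 6DZA46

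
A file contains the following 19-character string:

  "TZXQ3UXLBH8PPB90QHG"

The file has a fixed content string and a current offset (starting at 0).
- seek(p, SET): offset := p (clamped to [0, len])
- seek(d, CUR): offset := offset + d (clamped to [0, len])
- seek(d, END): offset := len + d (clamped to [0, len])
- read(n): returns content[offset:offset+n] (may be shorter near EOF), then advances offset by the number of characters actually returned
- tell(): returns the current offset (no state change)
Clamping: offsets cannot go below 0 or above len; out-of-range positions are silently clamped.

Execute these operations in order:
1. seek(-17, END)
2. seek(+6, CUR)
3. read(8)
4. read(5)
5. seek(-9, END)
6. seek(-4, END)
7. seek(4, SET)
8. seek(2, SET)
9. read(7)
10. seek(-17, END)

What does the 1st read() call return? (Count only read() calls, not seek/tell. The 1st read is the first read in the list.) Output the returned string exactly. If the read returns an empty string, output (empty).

After 1 (seek(-17, END)): offset=2
After 2 (seek(+6, CUR)): offset=8
After 3 (read(8)): returned 'BH8PPB90', offset=16
After 4 (read(5)): returned 'QHG', offset=19
After 5 (seek(-9, END)): offset=10
After 6 (seek(-4, END)): offset=15
After 7 (seek(4, SET)): offset=4
After 8 (seek(2, SET)): offset=2
After 9 (read(7)): returned 'XQ3UXLB', offset=9
After 10 (seek(-17, END)): offset=2

Answer: BH8PPB90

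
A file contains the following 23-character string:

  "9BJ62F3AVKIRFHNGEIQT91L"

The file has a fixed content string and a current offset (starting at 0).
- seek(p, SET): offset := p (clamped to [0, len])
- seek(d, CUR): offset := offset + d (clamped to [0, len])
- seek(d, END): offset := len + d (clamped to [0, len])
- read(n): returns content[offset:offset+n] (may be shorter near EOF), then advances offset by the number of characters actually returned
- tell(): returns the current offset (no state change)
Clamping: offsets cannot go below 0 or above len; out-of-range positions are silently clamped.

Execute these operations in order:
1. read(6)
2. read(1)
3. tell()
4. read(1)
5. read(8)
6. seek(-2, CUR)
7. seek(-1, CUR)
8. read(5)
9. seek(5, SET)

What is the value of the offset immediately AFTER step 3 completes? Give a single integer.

Answer: 7

Derivation:
After 1 (read(6)): returned '9BJ62F', offset=6
After 2 (read(1)): returned '3', offset=7
After 3 (tell()): offset=7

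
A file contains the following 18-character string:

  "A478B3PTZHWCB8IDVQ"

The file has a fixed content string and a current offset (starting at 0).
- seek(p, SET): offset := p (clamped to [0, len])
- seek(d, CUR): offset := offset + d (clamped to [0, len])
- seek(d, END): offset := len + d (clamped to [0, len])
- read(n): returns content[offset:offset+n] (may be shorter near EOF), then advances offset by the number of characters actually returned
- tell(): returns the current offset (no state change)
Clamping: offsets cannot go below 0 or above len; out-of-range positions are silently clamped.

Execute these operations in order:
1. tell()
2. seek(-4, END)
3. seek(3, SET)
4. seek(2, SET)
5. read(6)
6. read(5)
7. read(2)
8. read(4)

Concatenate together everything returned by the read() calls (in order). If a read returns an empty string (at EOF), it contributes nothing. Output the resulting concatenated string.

Answer: 78B3PTZHWCB8IDVQ

Derivation:
After 1 (tell()): offset=0
After 2 (seek(-4, END)): offset=14
After 3 (seek(3, SET)): offset=3
After 4 (seek(2, SET)): offset=2
After 5 (read(6)): returned '78B3PT', offset=8
After 6 (read(5)): returned 'ZHWCB', offset=13
After 7 (read(2)): returned '8I', offset=15
After 8 (read(4)): returned 'DVQ', offset=18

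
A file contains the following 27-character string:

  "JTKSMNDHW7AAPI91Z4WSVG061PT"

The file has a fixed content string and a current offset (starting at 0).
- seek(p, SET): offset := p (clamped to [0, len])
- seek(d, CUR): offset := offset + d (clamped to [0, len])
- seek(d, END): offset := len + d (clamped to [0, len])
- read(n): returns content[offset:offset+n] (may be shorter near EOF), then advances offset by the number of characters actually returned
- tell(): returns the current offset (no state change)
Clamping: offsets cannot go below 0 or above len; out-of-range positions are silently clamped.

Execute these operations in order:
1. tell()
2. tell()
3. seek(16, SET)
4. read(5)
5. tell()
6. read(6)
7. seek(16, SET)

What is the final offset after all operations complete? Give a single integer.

After 1 (tell()): offset=0
After 2 (tell()): offset=0
After 3 (seek(16, SET)): offset=16
After 4 (read(5)): returned 'Z4WSV', offset=21
After 5 (tell()): offset=21
After 6 (read(6)): returned 'G061PT', offset=27
After 7 (seek(16, SET)): offset=16

Answer: 16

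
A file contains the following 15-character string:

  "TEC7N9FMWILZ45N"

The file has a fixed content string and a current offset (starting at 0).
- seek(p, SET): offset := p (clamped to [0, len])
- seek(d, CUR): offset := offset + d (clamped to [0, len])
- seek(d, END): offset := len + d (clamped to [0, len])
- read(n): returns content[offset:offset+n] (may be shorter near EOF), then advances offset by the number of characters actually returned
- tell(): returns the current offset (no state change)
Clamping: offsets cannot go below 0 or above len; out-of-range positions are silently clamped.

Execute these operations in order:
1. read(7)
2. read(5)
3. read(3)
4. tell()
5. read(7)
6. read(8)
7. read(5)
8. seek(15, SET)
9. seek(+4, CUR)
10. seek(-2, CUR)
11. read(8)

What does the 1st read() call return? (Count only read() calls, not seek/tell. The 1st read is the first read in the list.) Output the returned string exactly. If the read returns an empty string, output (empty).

After 1 (read(7)): returned 'TEC7N9F', offset=7
After 2 (read(5)): returned 'MWILZ', offset=12
After 3 (read(3)): returned '45N', offset=15
After 4 (tell()): offset=15
After 5 (read(7)): returned '', offset=15
After 6 (read(8)): returned '', offset=15
After 7 (read(5)): returned '', offset=15
After 8 (seek(15, SET)): offset=15
After 9 (seek(+4, CUR)): offset=15
After 10 (seek(-2, CUR)): offset=13
After 11 (read(8)): returned '5N', offset=15

Answer: TEC7N9F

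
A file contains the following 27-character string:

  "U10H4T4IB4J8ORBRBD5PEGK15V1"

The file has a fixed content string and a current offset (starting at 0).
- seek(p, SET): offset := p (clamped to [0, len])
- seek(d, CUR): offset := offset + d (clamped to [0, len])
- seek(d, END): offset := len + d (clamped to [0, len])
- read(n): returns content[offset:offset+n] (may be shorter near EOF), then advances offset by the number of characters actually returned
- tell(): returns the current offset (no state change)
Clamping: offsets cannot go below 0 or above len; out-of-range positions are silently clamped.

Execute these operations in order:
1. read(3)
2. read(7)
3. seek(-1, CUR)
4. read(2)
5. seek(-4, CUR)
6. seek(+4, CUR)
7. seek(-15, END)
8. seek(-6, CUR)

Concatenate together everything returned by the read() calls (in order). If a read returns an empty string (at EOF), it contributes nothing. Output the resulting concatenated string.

Answer: U10H4T4IB44J

Derivation:
After 1 (read(3)): returned 'U10', offset=3
After 2 (read(7)): returned 'H4T4IB4', offset=10
After 3 (seek(-1, CUR)): offset=9
After 4 (read(2)): returned '4J', offset=11
After 5 (seek(-4, CUR)): offset=7
After 6 (seek(+4, CUR)): offset=11
After 7 (seek(-15, END)): offset=12
After 8 (seek(-6, CUR)): offset=6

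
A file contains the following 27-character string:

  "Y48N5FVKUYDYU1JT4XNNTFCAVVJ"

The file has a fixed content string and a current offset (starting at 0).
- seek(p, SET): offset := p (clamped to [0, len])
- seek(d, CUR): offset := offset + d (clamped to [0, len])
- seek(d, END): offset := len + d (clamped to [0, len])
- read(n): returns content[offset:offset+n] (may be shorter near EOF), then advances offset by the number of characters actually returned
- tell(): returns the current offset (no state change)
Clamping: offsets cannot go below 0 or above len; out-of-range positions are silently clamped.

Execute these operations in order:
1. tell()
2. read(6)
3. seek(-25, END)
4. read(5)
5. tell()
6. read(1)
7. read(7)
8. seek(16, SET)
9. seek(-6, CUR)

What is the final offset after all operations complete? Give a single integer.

After 1 (tell()): offset=0
After 2 (read(6)): returned 'Y48N5F', offset=6
After 3 (seek(-25, END)): offset=2
After 4 (read(5)): returned '8N5FV', offset=7
After 5 (tell()): offset=7
After 6 (read(1)): returned 'K', offset=8
After 7 (read(7)): returned 'UYDYU1J', offset=15
After 8 (seek(16, SET)): offset=16
After 9 (seek(-6, CUR)): offset=10

Answer: 10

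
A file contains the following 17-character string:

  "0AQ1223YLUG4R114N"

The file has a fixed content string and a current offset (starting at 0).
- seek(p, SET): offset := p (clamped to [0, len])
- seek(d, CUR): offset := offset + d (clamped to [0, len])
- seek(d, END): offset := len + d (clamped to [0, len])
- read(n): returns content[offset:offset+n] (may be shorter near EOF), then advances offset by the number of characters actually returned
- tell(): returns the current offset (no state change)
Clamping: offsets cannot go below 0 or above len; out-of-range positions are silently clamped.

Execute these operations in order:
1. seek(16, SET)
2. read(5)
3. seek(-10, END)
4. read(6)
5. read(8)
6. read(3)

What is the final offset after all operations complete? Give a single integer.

Answer: 17

Derivation:
After 1 (seek(16, SET)): offset=16
After 2 (read(5)): returned 'N', offset=17
After 3 (seek(-10, END)): offset=7
After 4 (read(6)): returned 'YLUG4R', offset=13
After 5 (read(8)): returned '114N', offset=17
After 6 (read(3)): returned '', offset=17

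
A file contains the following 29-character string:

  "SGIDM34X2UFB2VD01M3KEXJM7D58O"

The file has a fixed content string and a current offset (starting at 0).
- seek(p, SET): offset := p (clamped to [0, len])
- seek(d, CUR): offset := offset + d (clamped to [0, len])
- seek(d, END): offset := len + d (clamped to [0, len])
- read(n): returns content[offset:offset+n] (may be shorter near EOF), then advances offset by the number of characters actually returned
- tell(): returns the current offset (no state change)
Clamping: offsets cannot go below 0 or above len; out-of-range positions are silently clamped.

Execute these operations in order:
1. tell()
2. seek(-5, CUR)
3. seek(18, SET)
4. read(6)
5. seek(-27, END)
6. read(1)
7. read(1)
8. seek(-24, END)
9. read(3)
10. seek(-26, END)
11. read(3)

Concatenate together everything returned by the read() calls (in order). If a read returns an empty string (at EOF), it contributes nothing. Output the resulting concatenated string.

After 1 (tell()): offset=0
After 2 (seek(-5, CUR)): offset=0
After 3 (seek(18, SET)): offset=18
After 4 (read(6)): returned '3KEXJM', offset=24
After 5 (seek(-27, END)): offset=2
After 6 (read(1)): returned 'I', offset=3
After 7 (read(1)): returned 'D', offset=4
After 8 (seek(-24, END)): offset=5
After 9 (read(3)): returned '34X', offset=8
After 10 (seek(-26, END)): offset=3
After 11 (read(3)): returned 'DM3', offset=6

Answer: 3KEXJMID34XDM3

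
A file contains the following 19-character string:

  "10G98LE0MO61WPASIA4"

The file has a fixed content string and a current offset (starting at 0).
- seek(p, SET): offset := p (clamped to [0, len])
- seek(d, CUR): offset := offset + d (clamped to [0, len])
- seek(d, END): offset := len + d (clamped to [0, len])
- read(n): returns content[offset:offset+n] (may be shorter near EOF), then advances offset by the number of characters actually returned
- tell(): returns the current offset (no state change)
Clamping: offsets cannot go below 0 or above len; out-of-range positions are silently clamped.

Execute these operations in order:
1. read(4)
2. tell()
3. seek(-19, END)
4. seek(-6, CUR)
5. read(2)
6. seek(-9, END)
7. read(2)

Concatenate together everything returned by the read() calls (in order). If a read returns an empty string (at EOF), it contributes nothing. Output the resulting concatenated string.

After 1 (read(4)): returned '10G9', offset=4
After 2 (tell()): offset=4
After 3 (seek(-19, END)): offset=0
After 4 (seek(-6, CUR)): offset=0
After 5 (read(2)): returned '10', offset=2
After 6 (seek(-9, END)): offset=10
After 7 (read(2)): returned '61', offset=12

Answer: 10G91061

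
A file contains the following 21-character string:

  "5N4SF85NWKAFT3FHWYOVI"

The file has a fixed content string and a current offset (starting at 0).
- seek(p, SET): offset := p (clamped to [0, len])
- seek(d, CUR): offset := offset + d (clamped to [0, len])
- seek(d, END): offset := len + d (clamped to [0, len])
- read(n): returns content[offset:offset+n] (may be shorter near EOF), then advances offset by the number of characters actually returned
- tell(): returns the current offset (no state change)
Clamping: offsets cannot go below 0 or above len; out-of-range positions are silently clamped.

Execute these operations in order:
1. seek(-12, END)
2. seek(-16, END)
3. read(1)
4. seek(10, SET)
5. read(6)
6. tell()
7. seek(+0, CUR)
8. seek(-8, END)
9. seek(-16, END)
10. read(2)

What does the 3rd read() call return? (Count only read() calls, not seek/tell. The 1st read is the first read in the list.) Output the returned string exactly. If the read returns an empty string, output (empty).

Answer: 85

Derivation:
After 1 (seek(-12, END)): offset=9
After 2 (seek(-16, END)): offset=5
After 3 (read(1)): returned '8', offset=6
After 4 (seek(10, SET)): offset=10
After 5 (read(6)): returned 'AFT3FH', offset=16
After 6 (tell()): offset=16
After 7 (seek(+0, CUR)): offset=16
After 8 (seek(-8, END)): offset=13
After 9 (seek(-16, END)): offset=5
After 10 (read(2)): returned '85', offset=7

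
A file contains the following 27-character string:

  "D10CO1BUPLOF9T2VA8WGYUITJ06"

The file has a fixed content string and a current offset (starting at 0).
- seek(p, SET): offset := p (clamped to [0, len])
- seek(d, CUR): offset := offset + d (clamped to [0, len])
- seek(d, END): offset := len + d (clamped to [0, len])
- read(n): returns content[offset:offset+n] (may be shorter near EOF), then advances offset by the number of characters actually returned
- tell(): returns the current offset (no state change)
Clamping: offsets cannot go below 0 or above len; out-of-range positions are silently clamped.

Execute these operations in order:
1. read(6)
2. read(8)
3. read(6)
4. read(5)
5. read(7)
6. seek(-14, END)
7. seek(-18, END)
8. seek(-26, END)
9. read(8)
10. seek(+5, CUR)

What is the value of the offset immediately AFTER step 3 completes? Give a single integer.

After 1 (read(6)): returned 'D10CO1', offset=6
After 2 (read(8)): returned 'BUPLOF9T', offset=14
After 3 (read(6)): returned '2VA8WG', offset=20

Answer: 20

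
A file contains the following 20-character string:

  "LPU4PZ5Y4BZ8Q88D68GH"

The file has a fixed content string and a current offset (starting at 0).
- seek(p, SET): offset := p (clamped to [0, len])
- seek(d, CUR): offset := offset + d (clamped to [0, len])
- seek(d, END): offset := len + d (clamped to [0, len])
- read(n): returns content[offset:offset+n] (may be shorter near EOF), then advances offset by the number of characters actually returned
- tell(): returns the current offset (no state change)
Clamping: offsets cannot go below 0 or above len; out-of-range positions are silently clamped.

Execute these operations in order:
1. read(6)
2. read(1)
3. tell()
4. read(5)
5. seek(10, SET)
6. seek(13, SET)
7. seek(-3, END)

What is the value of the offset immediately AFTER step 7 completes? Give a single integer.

After 1 (read(6)): returned 'LPU4PZ', offset=6
After 2 (read(1)): returned '5', offset=7
After 3 (tell()): offset=7
After 4 (read(5)): returned 'Y4BZ8', offset=12
After 5 (seek(10, SET)): offset=10
After 6 (seek(13, SET)): offset=13
After 7 (seek(-3, END)): offset=17

Answer: 17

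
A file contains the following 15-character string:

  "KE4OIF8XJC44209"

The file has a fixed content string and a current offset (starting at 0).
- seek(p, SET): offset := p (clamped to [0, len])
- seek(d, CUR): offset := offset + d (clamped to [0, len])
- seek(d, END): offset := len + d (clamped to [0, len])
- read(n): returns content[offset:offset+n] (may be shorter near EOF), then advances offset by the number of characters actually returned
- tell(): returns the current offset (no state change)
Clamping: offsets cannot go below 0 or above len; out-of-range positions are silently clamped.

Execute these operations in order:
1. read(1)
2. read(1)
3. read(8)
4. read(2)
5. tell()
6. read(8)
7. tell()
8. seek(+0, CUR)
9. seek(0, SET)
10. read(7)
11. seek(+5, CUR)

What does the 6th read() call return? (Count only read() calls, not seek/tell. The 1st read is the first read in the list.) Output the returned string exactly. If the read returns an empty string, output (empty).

After 1 (read(1)): returned 'K', offset=1
After 2 (read(1)): returned 'E', offset=2
After 3 (read(8)): returned '4OIF8XJC', offset=10
After 4 (read(2)): returned '44', offset=12
After 5 (tell()): offset=12
After 6 (read(8)): returned '209', offset=15
After 7 (tell()): offset=15
After 8 (seek(+0, CUR)): offset=15
After 9 (seek(0, SET)): offset=0
After 10 (read(7)): returned 'KE4OIF8', offset=7
After 11 (seek(+5, CUR)): offset=12

Answer: KE4OIF8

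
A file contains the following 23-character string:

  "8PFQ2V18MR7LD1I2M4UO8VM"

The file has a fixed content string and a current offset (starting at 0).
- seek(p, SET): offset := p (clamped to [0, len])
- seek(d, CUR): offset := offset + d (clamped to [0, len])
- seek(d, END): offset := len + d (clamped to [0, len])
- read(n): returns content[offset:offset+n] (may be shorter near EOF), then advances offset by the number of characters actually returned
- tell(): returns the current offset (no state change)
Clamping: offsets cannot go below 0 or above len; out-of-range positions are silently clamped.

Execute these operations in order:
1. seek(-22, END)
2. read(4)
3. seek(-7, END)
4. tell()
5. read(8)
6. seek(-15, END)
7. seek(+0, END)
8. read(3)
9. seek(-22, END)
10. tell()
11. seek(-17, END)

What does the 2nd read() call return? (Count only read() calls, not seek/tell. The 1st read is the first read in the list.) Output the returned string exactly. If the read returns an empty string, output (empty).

Answer: M4UO8VM

Derivation:
After 1 (seek(-22, END)): offset=1
After 2 (read(4)): returned 'PFQ2', offset=5
After 3 (seek(-7, END)): offset=16
After 4 (tell()): offset=16
After 5 (read(8)): returned 'M4UO8VM', offset=23
After 6 (seek(-15, END)): offset=8
After 7 (seek(+0, END)): offset=23
After 8 (read(3)): returned '', offset=23
After 9 (seek(-22, END)): offset=1
After 10 (tell()): offset=1
After 11 (seek(-17, END)): offset=6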